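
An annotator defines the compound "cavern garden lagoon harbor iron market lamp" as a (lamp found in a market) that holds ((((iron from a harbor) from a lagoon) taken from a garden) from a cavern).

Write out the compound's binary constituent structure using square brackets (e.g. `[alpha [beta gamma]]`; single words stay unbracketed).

The outermost head in the paraphrase is "lamp" (specifically "market lamp"), modified by "cavern garden lagoon harbor iron".
"cavern garden lagoon harbor iron" → head "iron" (specifically "garden lagoon harbor iron"), modifier "cavern".
"garden lagoon harbor iron" → head "iron" (specifically "lagoon harbor iron"), modifier "garden".
"lagoon harbor iron" → head "iron" (specifically "harbor iron"), modifier "lagoon".
"harbor iron" → head "iron", modifier "harbor".
"market lamp" → head "lamp", modifier "market".
Assembled: [[cavern [garden [lagoon [harbor iron]]]] [market lamp]].

[[cavern [garden [lagoon [harbor iron]]]] [market lamp]]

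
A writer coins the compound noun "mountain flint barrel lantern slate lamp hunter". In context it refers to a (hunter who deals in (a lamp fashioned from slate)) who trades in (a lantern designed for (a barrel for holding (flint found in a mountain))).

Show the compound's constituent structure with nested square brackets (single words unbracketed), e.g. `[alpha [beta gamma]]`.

The outermost head in the paraphrase is "hunter" (specifically "slate lamp hunter"), modified by "mountain flint barrel lantern".
Inside "mountain flint barrel lantern": head "lantern", modifier "mountain flint barrel".
Inside "mountain flint barrel": head "barrel", modifier "mountain flint".
Inside "mountain flint": head "flint", modifier "mountain".
Inside "slate lamp hunter": head "hunter", modifier "slate lamp".
Inside "slate lamp": head "lamp", modifier "slate".
Putting it together: [[[[mountain flint] barrel] lantern] [[slate lamp] hunter]].

[[[[mountain flint] barrel] lantern] [[slate lamp] hunter]]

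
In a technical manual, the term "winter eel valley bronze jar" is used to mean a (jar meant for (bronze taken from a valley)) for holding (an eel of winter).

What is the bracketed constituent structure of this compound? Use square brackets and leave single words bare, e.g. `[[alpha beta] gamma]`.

Overall it is a kind of jar (specifically "valley bronze jar"); the modifier is "winter eel".
Within "winter eel", the head is "eel" and the modifier is "winter".
Within "valley bronze jar", the head is "jar" and the modifier is "valley bronze".
Within "valley bronze", the head is "bronze" and the modifier is "valley".
Putting it together: [[winter eel] [[valley bronze] jar]].

[[winter eel] [[valley bronze] jar]]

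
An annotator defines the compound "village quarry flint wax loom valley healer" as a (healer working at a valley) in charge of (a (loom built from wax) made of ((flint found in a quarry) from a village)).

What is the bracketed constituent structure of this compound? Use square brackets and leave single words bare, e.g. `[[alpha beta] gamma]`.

Overall it is a kind of healer (specifically "valley healer"); the modifier is "village quarry flint wax loom".
"village quarry flint wax loom" → head "loom" (specifically "wax loom"), modifier "village quarry flint".
"village quarry flint" → head "flint" (specifically "quarry flint"), modifier "village".
"quarry flint" → head "flint", modifier "quarry".
"wax loom" → head "loom", modifier "wax".
"valley healer" → head "healer", modifier "valley".
Assembled: [[[village [quarry flint]] [wax loom]] [valley healer]].

[[[village [quarry flint]] [wax loom]] [valley healer]]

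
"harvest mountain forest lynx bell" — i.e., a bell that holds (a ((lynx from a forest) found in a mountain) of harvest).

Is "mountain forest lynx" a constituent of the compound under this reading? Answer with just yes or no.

The paraphrase groups the words so that "mountain forest lynx" is one unit: it corresponds to a single parenthesized sub-phrase.
The full structure is [[harvest [mountain [forest lynx]]] bell], in which [mountain forest lynx] is a constituent.

yes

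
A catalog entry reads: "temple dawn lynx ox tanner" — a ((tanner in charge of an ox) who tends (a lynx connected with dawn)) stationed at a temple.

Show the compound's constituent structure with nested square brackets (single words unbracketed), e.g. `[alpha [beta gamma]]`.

At the top level: head "tanner" (specifically "dawn lynx ox tanner"); modifier "temple".
Inside "dawn lynx ox tanner": head "tanner" (specifically "ox tanner"), modifier "dawn lynx".
Inside "dawn lynx": head "lynx", modifier "dawn".
Inside "ox tanner": head "tanner", modifier "ox".
Assembled: [temple [[dawn lynx] [ox tanner]]].

[temple [[dawn lynx] [ox tanner]]]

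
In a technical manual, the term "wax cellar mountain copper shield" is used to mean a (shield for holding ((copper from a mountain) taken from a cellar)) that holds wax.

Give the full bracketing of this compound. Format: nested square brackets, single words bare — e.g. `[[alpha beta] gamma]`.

[wax [[cellar [mountain copper]] shield]]

Overall it is a kind of shield (specifically "cellar mountain copper shield"); the modifier is "wax".
Within "cellar mountain copper shield", the head is "shield" and the modifier is "cellar mountain copper".
Within "cellar mountain copper", the head is "copper" (specifically "mountain copper") and the modifier is "cellar".
Within "mountain copper", the head is "copper" and the modifier is "mountain".
Assembled: [wax [[cellar [mountain copper]] shield]].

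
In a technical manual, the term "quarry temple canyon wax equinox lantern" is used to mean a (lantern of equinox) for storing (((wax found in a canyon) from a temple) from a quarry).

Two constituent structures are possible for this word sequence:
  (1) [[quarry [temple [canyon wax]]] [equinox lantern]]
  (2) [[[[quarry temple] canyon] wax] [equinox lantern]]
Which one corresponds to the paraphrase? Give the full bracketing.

[[quarry [temple [canyon wax]]] [equinox lantern]]

The paraphrase's head is the "lantern" part ("equinox lantern"); its modifier is "quarry temple canyon wax".
That top-level split, carried through the inner groups, gives [[quarry [temple [canyon wax]]] [equinox lantern]].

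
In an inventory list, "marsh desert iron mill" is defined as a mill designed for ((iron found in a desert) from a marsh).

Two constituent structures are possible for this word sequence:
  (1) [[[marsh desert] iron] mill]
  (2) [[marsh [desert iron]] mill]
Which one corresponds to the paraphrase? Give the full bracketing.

[[marsh [desert iron]] mill]

The paraphrase's head is the "mill" part ("mill"); its modifier is "marsh desert iron".
That top-level split, carried through the inner groups, gives [[marsh [desert iron]] mill].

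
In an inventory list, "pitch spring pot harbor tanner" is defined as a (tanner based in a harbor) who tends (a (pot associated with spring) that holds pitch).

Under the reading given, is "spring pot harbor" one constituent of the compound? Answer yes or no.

The top-level split is [pitch spring pot] [harbor tanner]; the full structure is [[pitch [spring pot]] [harbor tanner]].
"spring pot harbor" straddles a constituent boundary, so it is not a single unit.

no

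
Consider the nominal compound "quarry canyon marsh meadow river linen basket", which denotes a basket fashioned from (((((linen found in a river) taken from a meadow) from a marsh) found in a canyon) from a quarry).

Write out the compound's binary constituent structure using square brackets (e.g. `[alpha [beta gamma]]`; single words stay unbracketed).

At the top level: head "basket"; modifier "quarry canyon marsh meadow river linen".
Within "quarry canyon marsh meadow river linen", the head is "linen" (specifically "canyon marsh meadow river linen") and the modifier is "quarry".
Within "canyon marsh meadow river linen", the head is "linen" (specifically "marsh meadow river linen") and the modifier is "canyon".
Within "marsh meadow river linen", the head is "linen" (specifically "meadow river linen") and the modifier is "marsh".
Within "meadow river linen", the head is "linen" (specifically "river linen") and the modifier is "meadow".
Within "river linen", the head is "linen" and the modifier is "river".
So the structure is [[quarry [canyon [marsh [meadow [river linen]]]]] basket].

[[quarry [canyon [marsh [meadow [river linen]]]]] basket]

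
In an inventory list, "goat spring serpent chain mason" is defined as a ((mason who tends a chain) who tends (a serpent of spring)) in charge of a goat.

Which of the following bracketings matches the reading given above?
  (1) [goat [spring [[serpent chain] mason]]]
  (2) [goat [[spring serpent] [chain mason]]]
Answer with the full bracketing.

The paraphrase's head is the "mason" part ("spring serpent chain mason"); its modifier is "goat".
That top-level split, carried through the inner groups, gives [goat [[spring serpent] [chain mason]]].

[goat [[spring serpent] [chain mason]]]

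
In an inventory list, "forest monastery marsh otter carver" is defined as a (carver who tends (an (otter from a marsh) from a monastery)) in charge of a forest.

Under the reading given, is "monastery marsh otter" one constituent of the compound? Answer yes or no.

yes

The paraphrase groups the words so that "monastery marsh otter" is one unit: it corresponds to a single parenthesized sub-phrase.
The full structure is [forest [[monastery [marsh otter]] carver]], in which [monastery marsh otter] is a constituent.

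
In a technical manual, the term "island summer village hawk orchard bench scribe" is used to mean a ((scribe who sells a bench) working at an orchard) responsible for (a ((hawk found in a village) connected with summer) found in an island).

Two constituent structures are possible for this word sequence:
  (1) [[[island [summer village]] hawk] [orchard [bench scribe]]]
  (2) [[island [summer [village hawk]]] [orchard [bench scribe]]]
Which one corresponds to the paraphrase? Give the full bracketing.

The paraphrase's head is the "scribe" part ("orchard bench scribe"); its modifier is "island summer village hawk".
That top-level split, carried through the inner groups, gives [[island [summer [village hawk]]] [orchard [bench scribe]]].

[[island [summer [village hawk]]] [orchard [bench scribe]]]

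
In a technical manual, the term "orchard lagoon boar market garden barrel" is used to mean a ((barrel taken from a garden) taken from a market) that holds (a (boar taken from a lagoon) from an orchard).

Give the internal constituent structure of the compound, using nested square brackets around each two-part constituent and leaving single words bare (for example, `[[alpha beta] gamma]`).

Overall it is a kind of barrel (specifically "market garden barrel"); the modifier is "orchard lagoon boar".
Within "orchard lagoon boar", the head is "boar" (specifically "lagoon boar") and the modifier is "orchard".
Within "lagoon boar", the head is "boar" and the modifier is "lagoon".
Within "market garden barrel", the head is "barrel" (specifically "garden barrel") and the modifier is "market".
Within "garden barrel", the head is "barrel" and the modifier is "garden".
So the structure is [[orchard [lagoon boar]] [market [garden barrel]]].

[[orchard [lagoon boar]] [market [garden barrel]]]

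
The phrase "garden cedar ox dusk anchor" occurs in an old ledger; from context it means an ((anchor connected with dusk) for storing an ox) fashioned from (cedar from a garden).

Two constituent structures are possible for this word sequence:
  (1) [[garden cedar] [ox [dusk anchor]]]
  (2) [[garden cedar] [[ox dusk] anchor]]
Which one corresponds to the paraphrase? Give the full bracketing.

[[garden cedar] [ox [dusk anchor]]]

The paraphrase's head is the "anchor" part ("ox dusk anchor"); its modifier is "garden cedar".
That top-level split, carried through the inner groups, gives [[garden cedar] [ox [dusk anchor]]].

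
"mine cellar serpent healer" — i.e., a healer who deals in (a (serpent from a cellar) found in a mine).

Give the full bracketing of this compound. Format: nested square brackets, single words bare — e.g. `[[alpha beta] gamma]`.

Overall it is a kind of healer; the modifier is "mine cellar serpent".
Inside "mine cellar serpent": head "serpent" (specifically "cellar serpent"), modifier "mine".
Inside "cellar serpent": head "serpent", modifier "cellar".
Assembled: [[mine [cellar serpent]] healer].

[[mine [cellar serpent]] healer]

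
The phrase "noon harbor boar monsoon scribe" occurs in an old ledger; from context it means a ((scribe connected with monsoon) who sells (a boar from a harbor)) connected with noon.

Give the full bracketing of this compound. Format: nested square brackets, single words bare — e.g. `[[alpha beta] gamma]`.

The outermost head in the paraphrase is "scribe" (specifically "harbor boar monsoon scribe"), modified by "noon".
"harbor boar monsoon scribe" → head "scribe" (specifically "monsoon scribe"), modifier "harbor boar".
"harbor boar" → head "boar", modifier "harbor".
"monsoon scribe" → head "scribe", modifier "monsoon".
So the structure is [noon [[harbor boar] [monsoon scribe]]].

[noon [[harbor boar] [monsoon scribe]]]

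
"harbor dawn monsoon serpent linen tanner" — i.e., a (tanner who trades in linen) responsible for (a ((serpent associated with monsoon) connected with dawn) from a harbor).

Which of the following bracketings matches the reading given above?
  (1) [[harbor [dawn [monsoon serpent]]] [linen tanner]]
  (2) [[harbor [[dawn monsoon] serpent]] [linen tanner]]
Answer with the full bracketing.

The paraphrase's head is the "tanner" part ("linen tanner"); its modifier is "harbor dawn monsoon serpent".
That top-level split, carried through the inner groups, gives [[harbor [dawn [monsoon serpent]]] [linen tanner]].

[[harbor [dawn [monsoon serpent]]] [linen tanner]]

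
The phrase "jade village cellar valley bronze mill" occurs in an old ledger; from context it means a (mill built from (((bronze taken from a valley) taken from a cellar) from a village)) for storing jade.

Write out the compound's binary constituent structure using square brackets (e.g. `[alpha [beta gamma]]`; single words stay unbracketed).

[jade [[village [cellar [valley bronze]]] mill]]

Whole compound: head "mill" (specifically "village cellar valley bronze mill"), modifier "jade".
Within "village cellar valley bronze mill", the head is "mill" and the modifier is "village cellar valley bronze".
Within "village cellar valley bronze", the head is "bronze" (specifically "cellar valley bronze") and the modifier is "village".
Within "cellar valley bronze", the head is "bronze" (specifically "valley bronze") and the modifier is "cellar".
Within "valley bronze", the head is "bronze" and the modifier is "valley".
Assembled: [jade [[village [cellar [valley bronze]]] mill]].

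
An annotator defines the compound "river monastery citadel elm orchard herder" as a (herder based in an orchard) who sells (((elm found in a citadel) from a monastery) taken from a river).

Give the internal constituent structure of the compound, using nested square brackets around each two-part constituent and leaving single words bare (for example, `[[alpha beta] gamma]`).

The outermost head in the paraphrase is "herder" (specifically "orchard herder"), modified by "river monastery citadel elm".
"river monastery citadel elm" → head "elm" (specifically "monastery citadel elm"), modifier "river".
"monastery citadel elm" → head "elm" (specifically "citadel elm"), modifier "monastery".
"citadel elm" → head "elm", modifier "citadel".
"orchard herder" → head "herder", modifier "orchard".
Putting it together: [[river [monastery [citadel elm]]] [orchard herder]].

[[river [monastery [citadel elm]]] [orchard herder]]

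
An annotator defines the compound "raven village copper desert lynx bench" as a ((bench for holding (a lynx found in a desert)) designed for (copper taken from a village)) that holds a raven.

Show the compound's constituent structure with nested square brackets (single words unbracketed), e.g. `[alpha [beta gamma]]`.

[raven [[village copper] [[desert lynx] bench]]]

Overall it is a kind of bench (specifically "village copper desert lynx bench"); the modifier is "raven".
Inside "village copper desert lynx bench": head "bench" (specifically "desert lynx bench"), modifier "village copper".
Inside "village copper": head "copper", modifier "village".
Inside "desert lynx bench": head "bench", modifier "desert lynx".
Inside "desert lynx": head "lynx", modifier "desert".
Assembled: [raven [[village copper] [[desert lynx] bench]]].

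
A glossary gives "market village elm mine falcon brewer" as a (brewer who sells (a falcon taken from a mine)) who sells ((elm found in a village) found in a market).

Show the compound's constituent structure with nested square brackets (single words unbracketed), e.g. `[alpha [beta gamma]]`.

The outermost head in the paraphrase is "brewer" (specifically "mine falcon brewer"), modified by "market village elm".
Within "market village elm", the head is "elm" (specifically "village elm") and the modifier is "market".
Within "village elm", the head is "elm" and the modifier is "village".
Within "mine falcon brewer", the head is "brewer" and the modifier is "mine falcon".
Within "mine falcon", the head is "falcon" and the modifier is "mine".
So the structure is [[market [village elm]] [[mine falcon] brewer]].

[[market [village elm]] [[mine falcon] brewer]]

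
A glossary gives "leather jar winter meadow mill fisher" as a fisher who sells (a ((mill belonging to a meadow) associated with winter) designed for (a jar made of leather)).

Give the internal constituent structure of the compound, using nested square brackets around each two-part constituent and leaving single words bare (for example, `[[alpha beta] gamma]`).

[[[leather jar] [winter [meadow mill]]] fisher]

The outermost head in the paraphrase is "fisher", modified by "leather jar winter meadow mill".
Inside "leather jar winter meadow mill": head "mill" (specifically "winter meadow mill"), modifier "leather jar".
Inside "leather jar": head "jar", modifier "leather".
Inside "winter meadow mill": head "mill" (specifically "meadow mill"), modifier "winter".
Inside "meadow mill": head "mill", modifier "meadow".
Assembled: [[[leather jar] [winter [meadow mill]]] fisher].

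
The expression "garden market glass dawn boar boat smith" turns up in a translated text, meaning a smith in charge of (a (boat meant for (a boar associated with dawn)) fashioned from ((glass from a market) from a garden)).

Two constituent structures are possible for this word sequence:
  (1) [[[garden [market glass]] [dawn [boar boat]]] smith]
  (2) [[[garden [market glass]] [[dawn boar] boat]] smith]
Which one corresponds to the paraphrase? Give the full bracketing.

[[[garden [market glass]] [[dawn boar] boat]] smith]

The paraphrase's head is the "smith" part ("smith"); its modifier is "garden market glass dawn boar boat".
That top-level split, carried through the inner groups, gives [[[garden [market glass]] [[dawn boar] boat]] smith].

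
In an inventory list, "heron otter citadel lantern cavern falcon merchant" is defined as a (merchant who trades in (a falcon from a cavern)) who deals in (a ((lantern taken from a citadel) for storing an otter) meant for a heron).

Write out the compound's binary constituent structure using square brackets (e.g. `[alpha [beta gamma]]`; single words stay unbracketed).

Overall it is a kind of merchant (specifically "cavern falcon merchant"); the modifier is "heron otter citadel lantern".
Within "heron otter citadel lantern", the head is "lantern" (specifically "otter citadel lantern") and the modifier is "heron".
Within "otter citadel lantern", the head is "lantern" (specifically "citadel lantern") and the modifier is "otter".
Within "citadel lantern", the head is "lantern" and the modifier is "citadel".
Within "cavern falcon merchant", the head is "merchant" and the modifier is "cavern falcon".
Within "cavern falcon", the head is "falcon" and the modifier is "cavern".
Assembled: [[heron [otter [citadel lantern]]] [[cavern falcon] merchant]].

[[heron [otter [citadel lantern]]] [[cavern falcon] merchant]]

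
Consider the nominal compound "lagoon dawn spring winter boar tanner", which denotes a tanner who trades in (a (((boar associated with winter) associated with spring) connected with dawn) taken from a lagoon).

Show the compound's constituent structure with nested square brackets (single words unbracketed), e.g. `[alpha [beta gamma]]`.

At the top level: head "tanner"; modifier "lagoon dawn spring winter boar".
Within "lagoon dawn spring winter boar", the head is "boar" (specifically "dawn spring winter boar") and the modifier is "lagoon".
Within "dawn spring winter boar", the head is "boar" (specifically "spring winter boar") and the modifier is "dawn".
Within "spring winter boar", the head is "boar" (specifically "winter boar") and the modifier is "spring".
Within "winter boar", the head is "boar" and the modifier is "winter".
So the structure is [[lagoon [dawn [spring [winter boar]]]] tanner].

[[lagoon [dawn [spring [winter boar]]]] tanner]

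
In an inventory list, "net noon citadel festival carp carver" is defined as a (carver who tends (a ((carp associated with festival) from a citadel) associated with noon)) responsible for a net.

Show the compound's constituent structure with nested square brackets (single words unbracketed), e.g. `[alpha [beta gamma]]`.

At the top level: head "carver" (specifically "noon citadel festival carp carver"); modifier "net".
"noon citadel festival carp carver" → head "carver", modifier "noon citadel festival carp".
"noon citadel festival carp" → head "carp" (specifically "citadel festival carp"), modifier "noon".
"citadel festival carp" → head "carp" (specifically "festival carp"), modifier "citadel".
"festival carp" → head "carp", modifier "festival".
Putting it together: [net [[noon [citadel [festival carp]]] carver]].

[net [[noon [citadel [festival carp]]] carver]]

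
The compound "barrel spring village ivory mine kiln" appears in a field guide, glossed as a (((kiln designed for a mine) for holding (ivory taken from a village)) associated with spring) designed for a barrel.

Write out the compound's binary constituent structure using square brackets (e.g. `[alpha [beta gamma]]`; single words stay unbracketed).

[barrel [spring [[village ivory] [mine kiln]]]]

At the top level: head "kiln" (specifically "spring village ivory mine kiln"); modifier "barrel".
Within "spring village ivory mine kiln", the head is "kiln" (specifically "village ivory mine kiln") and the modifier is "spring".
Within "village ivory mine kiln", the head is "kiln" (specifically "mine kiln") and the modifier is "village ivory".
Within "village ivory", the head is "ivory" and the modifier is "village".
Within "mine kiln", the head is "kiln" and the modifier is "mine".
Putting it together: [barrel [spring [[village ivory] [mine kiln]]]].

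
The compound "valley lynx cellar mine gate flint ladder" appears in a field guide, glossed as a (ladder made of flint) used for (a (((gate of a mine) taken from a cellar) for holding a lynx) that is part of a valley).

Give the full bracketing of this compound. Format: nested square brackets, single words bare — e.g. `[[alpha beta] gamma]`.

At the top level: head "ladder" (specifically "flint ladder"); modifier "valley lynx cellar mine gate".
"valley lynx cellar mine gate" → head "gate" (specifically "lynx cellar mine gate"), modifier "valley".
"lynx cellar mine gate" → head "gate" (specifically "cellar mine gate"), modifier "lynx".
"cellar mine gate" → head "gate" (specifically "mine gate"), modifier "cellar".
"mine gate" → head "gate", modifier "mine".
"flint ladder" → head "ladder", modifier "flint".
Putting it together: [[valley [lynx [cellar [mine gate]]]] [flint ladder]].

[[valley [lynx [cellar [mine gate]]]] [flint ladder]]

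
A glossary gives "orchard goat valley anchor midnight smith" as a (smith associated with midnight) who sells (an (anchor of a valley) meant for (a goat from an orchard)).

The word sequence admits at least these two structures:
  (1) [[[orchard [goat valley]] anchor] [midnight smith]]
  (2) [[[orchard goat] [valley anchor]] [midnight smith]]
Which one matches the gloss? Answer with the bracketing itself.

[[[orchard goat] [valley anchor]] [midnight smith]]

The paraphrase's head is the "smith" part ("midnight smith"); its modifier is "orchard goat valley anchor".
That top-level split, carried through the inner groups, gives [[[orchard goat] [valley anchor]] [midnight smith]].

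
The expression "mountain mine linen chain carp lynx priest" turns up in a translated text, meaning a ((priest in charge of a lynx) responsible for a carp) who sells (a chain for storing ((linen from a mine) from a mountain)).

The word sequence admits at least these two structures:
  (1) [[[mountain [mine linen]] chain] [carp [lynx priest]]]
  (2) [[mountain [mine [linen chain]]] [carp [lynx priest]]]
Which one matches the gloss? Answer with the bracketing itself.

[[[mountain [mine linen]] chain] [carp [lynx priest]]]

The paraphrase's head is the "priest" part ("carp lynx priest"); its modifier is "mountain mine linen chain".
That top-level split, carried through the inner groups, gives [[[mountain [mine linen]] chain] [carp [lynx priest]]].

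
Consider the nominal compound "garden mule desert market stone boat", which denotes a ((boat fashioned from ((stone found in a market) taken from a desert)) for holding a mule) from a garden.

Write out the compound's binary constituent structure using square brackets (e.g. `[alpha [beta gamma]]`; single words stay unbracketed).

Whole compound: head "boat" (specifically "mule desert market stone boat"), modifier "garden".
Within "mule desert market stone boat", the head is "boat" (specifically "desert market stone boat") and the modifier is "mule".
Within "desert market stone boat", the head is "boat" and the modifier is "desert market stone".
Within "desert market stone", the head is "stone" (specifically "market stone") and the modifier is "desert".
Within "market stone", the head is "stone" and the modifier is "market".
Assembled: [garden [mule [[desert [market stone]] boat]]].

[garden [mule [[desert [market stone]] boat]]]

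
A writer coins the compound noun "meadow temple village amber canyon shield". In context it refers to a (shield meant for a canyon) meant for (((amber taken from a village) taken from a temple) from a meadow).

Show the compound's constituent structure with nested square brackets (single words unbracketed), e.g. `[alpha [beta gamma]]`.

Overall it is a kind of shield (specifically "canyon shield"); the modifier is "meadow temple village amber".
Within "meadow temple village amber", the head is "amber" (specifically "temple village amber") and the modifier is "meadow".
Within "temple village amber", the head is "amber" (specifically "village amber") and the modifier is "temple".
Within "village amber", the head is "amber" and the modifier is "village".
Within "canyon shield", the head is "shield" and the modifier is "canyon".
Putting it together: [[meadow [temple [village amber]]] [canyon shield]].

[[meadow [temple [village amber]]] [canyon shield]]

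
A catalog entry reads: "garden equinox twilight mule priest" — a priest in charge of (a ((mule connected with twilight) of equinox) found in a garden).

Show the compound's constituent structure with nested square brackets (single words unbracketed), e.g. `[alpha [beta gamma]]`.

[[garden [equinox [twilight mule]]] priest]

The outermost head in the paraphrase is "priest", modified by "garden equinox twilight mule".
Within "garden equinox twilight mule", the head is "mule" (specifically "equinox twilight mule") and the modifier is "garden".
Within "equinox twilight mule", the head is "mule" (specifically "twilight mule") and the modifier is "equinox".
Within "twilight mule", the head is "mule" and the modifier is "twilight".
Assembled: [[garden [equinox [twilight mule]]] priest].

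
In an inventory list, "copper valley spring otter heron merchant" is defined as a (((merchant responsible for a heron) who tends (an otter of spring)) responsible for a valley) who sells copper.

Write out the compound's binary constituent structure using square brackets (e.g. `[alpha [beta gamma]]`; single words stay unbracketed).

Overall it is a kind of merchant (specifically "valley spring otter heron merchant"); the modifier is "copper".
Within "valley spring otter heron merchant", the head is "merchant" (specifically "spring otter heron merchant") and the modifier is "valley".
Within "spring otter heron merchant", the head is "merchant" (specifically "heron merchant") and the modifier is "spring otter".
Within "spring otter", the head is "otter" and the modifier is "spring".
Within "heron merchant", the head is "merchant" and the modifier is "heron".
So the structure is [copper [valley [[spring otter] [heron merchant]]]].

[copper [valley [[spring otter] [heron merchant]]]]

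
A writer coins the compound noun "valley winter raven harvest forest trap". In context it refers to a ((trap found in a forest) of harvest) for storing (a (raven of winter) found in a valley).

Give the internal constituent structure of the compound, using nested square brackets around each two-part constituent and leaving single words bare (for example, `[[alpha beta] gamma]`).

Whole compound: head "trap" (specifically "harvest forest trap"), modifier "valley winter raven".
"valley winter raven" → head "raven" (specifically "winter raven"), modifier "valley".
"winter raven" → head "raven", modifier "winter".
"harvest forest trap" → head "trap" (specifically "forest trap"), modifier "harvest".
"forest trap" → head "trap", modifier "forest".
Assembled: [[valley [winter raven]] [harvest [forest trap]]].

[[valley [winter raven]] [harvest [forest trap]]]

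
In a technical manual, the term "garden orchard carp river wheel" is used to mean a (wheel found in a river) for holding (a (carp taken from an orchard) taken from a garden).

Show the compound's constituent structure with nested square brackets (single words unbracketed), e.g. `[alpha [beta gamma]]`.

The outermost head in the paraphrase is "wheel" (specifically "river wheel"), modified by "garden orchard carp".
Inside "garden orchard carp": head "carp" (specifically "orchard carp"), modifier "garden".
Inside "orchard carp": head "carp", modifier "orchard".
Inside "river wheel": head "wheel", modifier "river".
So the structure is [[garden [orchard carp]] [river wheel]].

[[garden [orchard carp]] [river wheel]]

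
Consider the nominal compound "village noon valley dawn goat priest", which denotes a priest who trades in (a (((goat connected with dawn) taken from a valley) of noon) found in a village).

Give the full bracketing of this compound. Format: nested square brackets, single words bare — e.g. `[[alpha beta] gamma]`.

[[village [noon [valley [dawn goat]]]] priest]

The outermost head in the paraphrase is "priest", modified by "village noon valley dawn goat".
"village noon valley dawn goat" → head "goat" (specifically "noon valley dawn goat"), modifier "village".
"noon valley dawn goat" → head "goat" (specifically "valley dawn goat"), modifier "noon".
"valley dawn goat" → head "goat" (specifically "dawn goat"), modifier "valley".
"dawn goat" → head "goat", modifier "dawn".
So the structure is [[village [noon [valley [dawn goat]]]] priest].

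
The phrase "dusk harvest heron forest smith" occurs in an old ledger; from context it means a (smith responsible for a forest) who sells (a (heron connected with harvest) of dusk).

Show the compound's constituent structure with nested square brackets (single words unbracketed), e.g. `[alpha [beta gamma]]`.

The outermost head in the paraphrase is "smith" (specifically "forest smith"), modified by "dusk harvest heron".
"dusk harvest heron" → head "heron" (specifically "harvest heron"), modifier "dusk".
"harvest heron" → head "heron", modifier "harvest".
"forest smith" → head "smith", modifier "forest".
Assembled: [[dusk [harvest heron]] [forest smith]].

[[dusk [harvest heron]] [forest smith]]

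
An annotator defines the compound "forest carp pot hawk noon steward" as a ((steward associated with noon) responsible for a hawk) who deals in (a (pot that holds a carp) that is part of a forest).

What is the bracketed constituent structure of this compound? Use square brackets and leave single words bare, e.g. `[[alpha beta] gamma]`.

Overall it is a kind of steward (specifically "hawk noon steward"); the modifier is "forest carp pot".
Inside "forest carp pot": head "pot" (specifically "carp pot"), modifier "forest".
Inside "carp pot": head "pot", modifier "carp".
Inside "hawk noon steward": head "steward" (specifically "noon steward"), modifier "hawk".
Inside "noon steward": head "steward", modifier "noon".
Assembled: [[forest [carp pot]] [hawk [noon steward]]].

[[forest [carp pot]] [hawk [noon steward]]]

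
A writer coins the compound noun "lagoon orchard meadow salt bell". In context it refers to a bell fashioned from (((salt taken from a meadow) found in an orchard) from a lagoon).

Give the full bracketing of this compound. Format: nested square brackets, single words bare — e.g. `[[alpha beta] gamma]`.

Whole compound: head "bell", modifier "lagoon orchard meadow salt".
Within "lagoon orchard meadow salt", the head is "salt" (specifically "orchard meadow salt") and the modifier is "lagoon".
Within "orchard meadow salt", the head is "salt" (specifically "meadow salt") and the modifier is "orchard".
Within "meadow salt", the head is "salt" and the modifier is "meadow".
Putting it together: [[lagoon [orchard [meadow salt]]] bell].

[[lagoon [orchard [meadow salt]]] bell]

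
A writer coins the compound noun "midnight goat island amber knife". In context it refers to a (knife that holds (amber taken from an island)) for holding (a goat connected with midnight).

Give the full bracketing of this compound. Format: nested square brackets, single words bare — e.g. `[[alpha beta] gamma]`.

At the top level: head "knife" (specifically "island amber knife"); modifier "midnight goat".
Inside "midnight goat": head "goat", modifier "midnight".
Inside "island amber knife": head "knife", modifier "island amber".
Inside "island amber": head "amber", modifier "island".
So the structure is [[midnight goat] [[island amber] knife]].

[[midnight goat] [[island amber] knife]]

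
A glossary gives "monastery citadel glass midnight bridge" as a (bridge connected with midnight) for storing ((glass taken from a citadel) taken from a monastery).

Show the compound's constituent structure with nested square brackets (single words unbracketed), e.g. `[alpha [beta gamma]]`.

[[monastery [citadel glass]] [midnight bridge]]

Whole compound: head "bridge" (specifically "midnight bridge"), modifier "monastery citadel glass".
Within "monastery citadel glass", the head is "glass" (specifically "citadel glass") and the modifier is "monastery".
Within "citadel glass", the head is "glass" and the modifier is "citadel".
Within "midnight bridge", the head is "bridge" and the modifier is "midnight".
So the structure is [[monastery [citadel glass]] [midnight bridge]].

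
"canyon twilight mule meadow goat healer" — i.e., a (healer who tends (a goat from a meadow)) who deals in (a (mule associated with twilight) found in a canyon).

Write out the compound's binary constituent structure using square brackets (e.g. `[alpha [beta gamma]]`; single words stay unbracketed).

At the top level: head "healer" (specifically "meadow goat healer"); modifier "canyon twilight mule".
Inside "canyon twilight mule": head "mule" (specifically "twilight mule"), modifier "canyon".
Inside "twilight mule": head "mule", modifier "twilight".
Inside "meadow goat healer": head "healer", modifier "meadow goat".
Inside "meadow goat": head "goat", modifier "meadow".
Putting it together: [[canyon [twilight mule]] [[meadow goat] healer]].

[[canyon [twilight mule]] [[meadow goat] healer]]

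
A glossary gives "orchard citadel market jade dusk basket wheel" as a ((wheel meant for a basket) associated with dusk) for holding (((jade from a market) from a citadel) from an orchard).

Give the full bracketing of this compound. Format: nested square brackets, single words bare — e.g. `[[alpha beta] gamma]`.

At the top level: head "wheel" (specifically "dusk basket wheel"); modifier "orchard citadel market jade".
Inside "orchard citadel market jade": head "jade" (specifically "citadel market jade"), modifier "orchard".
Inside "citadel market jade": head "jade" (specifically "market jade"), modifier "citadel".
Inside "market jade": head "jade", modifier "market".
Inside "dusk basket wheel": head "wheel" (specifically "basket wheel"), modifier "dusk".
Inside "basket wheel": head "wheel", modifier "basket".
Putting it together: [[orchard [citadel [market jade]]] [dusk [basket wheel]]].

[[orchard [citadel [market jade]]] [dusk [basket wheel]]]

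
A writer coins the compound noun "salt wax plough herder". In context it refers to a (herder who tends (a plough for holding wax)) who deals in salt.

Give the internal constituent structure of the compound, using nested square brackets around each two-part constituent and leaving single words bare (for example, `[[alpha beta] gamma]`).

[salt [[wax plough] herder]]

The outermost head in the paraphrase is "herder" (specifically "wax plough herder"), modified by "salt".
"wax plough herder" → head "herder", modifier "wax plough".
"wax plough" → head "plough", modifier "wax".
So the structure is [salt [[wax plough] herder]].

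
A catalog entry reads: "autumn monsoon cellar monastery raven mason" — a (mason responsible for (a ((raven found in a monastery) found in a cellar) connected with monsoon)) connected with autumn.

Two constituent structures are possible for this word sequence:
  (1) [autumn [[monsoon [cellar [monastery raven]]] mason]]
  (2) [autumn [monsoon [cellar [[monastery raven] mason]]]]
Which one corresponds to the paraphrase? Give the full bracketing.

The paraphrase's head is the "mason" part ("monsoon cellar monastery raven mason"); its modifier is "autumn".
That top-level split, carried through the inner groups, gives [autumn [[monsoon [cellar [monastery raven]]] mason]].

[autumn [[monsoon [cellar [monastery raven]]] mason]]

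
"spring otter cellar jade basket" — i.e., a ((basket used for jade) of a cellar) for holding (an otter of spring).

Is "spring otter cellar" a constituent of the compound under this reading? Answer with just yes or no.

no

The top-level split is [spring otter] [cellar jade basket]; the full structure is [[spring otter] [cellar [jade basket]]].
"spring otter cellar" straddles a constituent boundary, so it is not a single unit.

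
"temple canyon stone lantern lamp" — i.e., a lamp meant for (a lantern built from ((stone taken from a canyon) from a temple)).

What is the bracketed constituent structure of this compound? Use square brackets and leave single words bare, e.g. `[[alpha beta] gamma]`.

The outermost head in the paraphrase is "lamp", modified by "temple canyon stone lantern".
"temple canyon stone lantern" → head "lantern", modifier "temple canyon stone".
"temple canyon stone" → head "stone" (specifically "canyon stone"), modifier "temple".
"canyon stone" → head "stone", modifier "canyon".
So the structure is [[[temple [canyon stone]] lantern] lamp].

[[[temple [canyon stone]] lantern] lamp]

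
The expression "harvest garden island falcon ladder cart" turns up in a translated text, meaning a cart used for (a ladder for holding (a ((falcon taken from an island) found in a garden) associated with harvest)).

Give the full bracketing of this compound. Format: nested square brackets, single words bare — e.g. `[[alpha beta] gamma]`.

Whole compound: head "cart", modifier "harvest garden island falcon ladder".
Inside "harvest garden island falcon ladder": head "ladder", modifier "harvest garden island falcon".
Inside "harvest garden island falcon": head "falcon" (specifically "garden island falcon"), modifier "harvest".
Inside "garden island falcon": head "falcon" (specifically "island falcon"), modifier "garden".
Inside "island falcon": head "falcon", modifier "island".
So the structure is [[[harvest [garden [island falcon]]] ladder] cart].

[[[harvest [garden [island falcon]]] ladder] cart]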